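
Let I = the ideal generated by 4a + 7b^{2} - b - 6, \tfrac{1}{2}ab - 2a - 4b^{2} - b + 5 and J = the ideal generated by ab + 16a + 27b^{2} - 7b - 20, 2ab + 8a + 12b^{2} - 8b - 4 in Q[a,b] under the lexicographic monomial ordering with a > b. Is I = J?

Yes, the ideals are equal.

Equality of ideals is decidable: compute both reduced Gröbner bases (unique for the ordering) and check whether they agree.
Buchberger on the first generating set:
f_1 = 4a + 7b^{2} - b - 6, LT = a.
f_2 = \tfrac{1}{2}ab - 2a - 4b^{2} - b + 5, LT = ab.

S(f_1,f_2): lcm = ab. S = 4a + \tfrac{7}{4}b^{3} + \tfrac{31}{4}b^{2} + \tfrac{1}{2}b - 10.
  leading term a: subtract (1)·f_1 from 4a + \tfrac{7}{4}b^{3} + \tfrac{31}{4}b^{2} + \tfrac{1}{2}b - 10 → \tfrac{7}{4}b^{3} + \tfrac{3}{4}b^{2} + \tfrac{3}{2}b - 4
  leading term b^{3}: no divisor's leading term divides it; move \tfrac{7}{4}b^{3} to the remainder.
  leading term b^{2}: no divisor's leading term divides it; move \tfrac{3}{4}b^{2} to the remainder.
  leading term b: no divisor's leading term divides it; move \tfrac{3}{2}b to the remainder.
  leading term 1: no divisor's leading term divides it; move -4 to the remainder.
  remainder \tfrac{7}{4}b^{3} + \tfrac{3}{4}b^{2} + \tfrac{3}{2}b - 4 ≠ 0; add g_3 = \tfrac{7}{4}b^{3} + \tfrac{3}{4}b^{2} + \tfrac{3}{2}b - 4 to the basis.

The other S-polynomials (S(f_1,g_3), S(f_2,g_3)) all reduce to 0 modulo the current basis, so we have a Gröbner basis.
Inter-reduce: drop elements whose leading term is divisible by another's, tail-reduce, and make monic.
Reduced Gröbner basis: {a + \tfrac{7}{4}b^{2} - \tfrac{1}{4}b - \tfrac{3}{2}, b^{3} + \tfrac{3}{7}b^{2} + \tfrac{6}{7}b - \tfrac{16}{7}}.

Buchberger on the second generating set:
h_1 = ab + 16a + 27b^{2} - 7b - 20, LT = ab.
h_2 = 2ab + 8a + 12b^{2} - 8b - 4, LT = ab.

S(h_1,h_2): lcm = ab. S = 12a + 21b^{2} - 3b - 18.
  leading term a: no divisor's leading term divides it; move 12a to the remainder.
  leading term b^{2}: no divisor's leading term divides it; move 21b^{2} to the remainder.
  leading term b: no divisor's leading term divides it; move -3b to the remainder.
  leading term 1: no divisor's leading term divides it; move -18 to the remainder.
  remainder 12a + 21b^{2} - 3b - 18 ≠ 0; add k_3 = 12a + 21b^{2} - 3b - 18 to the basis.

S(h_1,k_3): lcm = ab. S = 16a - \tfrac{7}{4}b^{3} + \tfrac{109}{4}b^{2} - \tfrac{11}{2}b - 20.
  leading term a: subtract (\tfrac{4}{3})·k_3 from 16a - \tfrac{7}{4}b^{3} + \tfrac{109}{4}b^{2} - \tfrac{11}{2}b - 20 → -\tfrac{7}{4}b^{3} - \tfrac{3}{4}b^{2} - \tfrac{3}{2}b + 4
  leading term b^{3}: no divisor's leading term divides it; move -\tfrac{7}{4}b^{3} to the remainder.
  leading term b^{2}: no divisor's leading term divides it; move -\tfrac{3}{4}b^{2} to the remainder.
  leading term b: no divisor's leading term divides it; move -\tfrac{3}{2}b to the remainder.
  leading term 1: no divisor's leading term divides it; move 4 to the remainder.
  remainder -\tfrac{7}{4}b^{3} - \tfrac{3}{4}b^{2} - \tfrac{3}{2}b + 4 ≠ 0; add k_4 = -\tfrac{7}{4}b^{3} - \tfrac{3}{4}b^{2} - \tfrac{3}{2}b + 4 to the basis.

The other S-polynomials (S(h_2,k_3), S(h_1,k_4), S(h_2,k_4), S(k_3,k_4)) all reduce to 0 modulo the current basis, so we have a Gröbner basis.
Inter-reduce: drop elements whose leading term is divisible by another's, tail-reduce, and make monic.
Reduced Gröbner basis: {a + \tfrac{7}{4}b^{2} - \tfrac{1}{4}b - \tfrac{3}{2}, b^{3} + \tfrac{3}{7}b^{2} + \tfrac{6}{7}b - \tfrac{16}{7}}.

These coincide, so the ideals are equal.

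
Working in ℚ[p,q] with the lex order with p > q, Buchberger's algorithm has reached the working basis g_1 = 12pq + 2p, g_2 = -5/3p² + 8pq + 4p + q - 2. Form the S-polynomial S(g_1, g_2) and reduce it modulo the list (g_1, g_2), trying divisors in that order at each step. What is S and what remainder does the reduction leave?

S(g_1, g_2) = ⅙p² + 24/5pq² + 12/5pq + ⅗q² - 6/5q; remainder on division = ⅗q² - 11/10q - ⅕.

lcm(LM(g_1), LM(g_2)) = p²q.
S = (lcm/LT(g_1))·g_1 − (lcm/LT(g_2))·g_2 = ⅙p² + 24/5pq² + 12/5pq + ⅗q² - 6/5q.
Reduce S modulo (g_1, g_2) in that order:
  leading term p²: subtract (-1/10)·g_2 from ⅙p² + 24/5pq² + 12/5pq + ⅗q² - 6/5q → 24/5pq² + 16/5pq + ⅖p + ⅗q² - 11/10q - ⅕
  leading term pq²: subtract (⅖q)·g_1 from 24/5pq² + 16/5pq + ⅖p + ⅗q² - 11/10q - ⅕ → 12/5pq + ⅖p + ⅗q² - 11/10q - ⅕
  leading term pq: subtract (⅕)·g_1 from 12/5pq + ⅖p + ⅗q² - 11/10q - ⅕ → ⅗q² - 11/10q - ⅕
  leading term q²: no divisor's leading term divides it; move ⅗q² to the remainder.
  leading term q: no divisor's leading term divides it; move -11/10q to the remainder.
  leading term 1: no divisor's leading term divides it; move -⅕ to the remainder.
The remainder ⅗q² - 11/10q - ⅕ is nonzero, so it would be added as the next basis element.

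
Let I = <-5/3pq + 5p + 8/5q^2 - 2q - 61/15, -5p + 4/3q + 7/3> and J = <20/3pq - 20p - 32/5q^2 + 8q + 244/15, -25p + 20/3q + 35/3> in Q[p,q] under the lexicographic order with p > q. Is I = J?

Yes, the ideals are equal.

Two ideals are equal iff their reduced Gröbner bases coincide (the reduced basis is unique for a fixed ordering).
Buchberger on the first generating set:
f_1 = -5/3pq + 5p + 8/5q^2 - 2q - 61/15, LT = pq.
f_2 = -5p + 4/3q + 7/3, LT = p.

S(f_1,f_2): lcm = pq. S = -3p - 52/75q^2 + 5/3q + 61/25.
  leading term p: subtract (3/5)·f_2 from -3p - 52/75q^2 + 5/3q + 61/25 → -52/75q^2 + 13/15q + 26/25
  leading term q^2: no divisor's leading term divides it; move -52/75q^2 to the remainder.
  leading term q: no divisor's leading term divides it; move 13/15q to the remainder.
  leading term 1: no divisor's leading term divides it; move 26/25 to the remainder.
  remainder -52/75q^2 + 13/15q + 26/25 ≠ 0; add g_3 = -52/75q^2 + 13/15q + 26/25 to the basis.

S(f_1,g_3): lcm = pq^2. S = -7/4pq + 3/2p - 24/25q^3 + 6/5q^2 + 61/25q.
  leading term pq: subtract (21/20)·f_1 from -7/4pq + 3/2p - 24/25q^3 + 6/5q^2 + 61/25q → -15/4p - 24/25q^3 - 12/25q^2 + 227/50q + 427/100
  leading term p: subtract (3/4)·f_2 from -15/4p - 24/25q^3 - 12/25q^2 + 227/50q + 427/100 → -24/25q^3 - 12/25q^2 + 177/50q + 63/25
  leading term q^3: subtract (18/13q)·g_3 from -24/25q^3 - 12/25q^2 + 177/50q + 63/25 → -42/25q^2 + 21/10q + 63/25
  leading term q^2: subtract (63/26)·g_3 from -42/25q^2 + 21/10q + 63/25 → 0
  remainder 0.

S(f_2,g_3): leading monomials are coprime, so the S-polynomial reduces to 0 (Buchberger's first criterion).
Every S-polynomial of the final basis reduces to 0, so we have a Gröbner basis.
Inter-reduce: drop elements whose leading term is divisible by another's, tail-reduce, and make monic.
Reduced Gröbner basis: {p - 4/15q - 7/15, q^2 - 5/4q - 3/2}.

Buchberger on the second generating set:
h_1 = 20/3pq - 20p - 32/5q^2 + 8q + 244/15, LT = pq.
h_2 = -25p + 20/3q + 35/3, LT = p.

S(h_1,h_2): lcm = pq. S = -3p - 52/75q^2 + 5/3q + 61/25.
  leading term p: subtract (3/25)·h_2 from -3p - 52/75q^2 + 5/3q + 61/25 → -52/75q^2 + 13/15q + 26/25
  leading term q^2: no divisor's leading term divides it; move -52/75q^2 to the remainder.
  leading term q: no divisor's leading term divides it; move 13/15q to the remainder.
  leading term 1: no divisor's leading term divides it; move 26/25 to the remainder.
  remainder -52/75q^2 + 13/15q + 26/25 ≠ 0; add k_3 = -52/75q^2 + 13/15q + 26/25 to the basis.

S(h_1,k_3): lcm = pq^2. S = -7/4pq + 3/2p - 24/25q^3 + 6/5q^2 + 61/25q.
  leading term pq: subtract (-21/80)·h_1 from -7/4pq + 3/2p - 24/25q^3 + 6/5q^2 + 61/25q → -15/4p - 24/25q^3 - 12/25q^2 + 227/50q + 427/100
  leading term p: subtract (3/20)·h_2 from -15/4p - 24/25q^3 - 12/25q^2 + 227/50q + 427/100 → -24/25q^3 - 12/25q^2 + 177/50q + 63/25
  leading term q^3: subtract (18/13q)·k_3 from -24/25q^3 - 12/25q^2 + 177/50q + 63/25 → -42/25q^2 + 21/10q + 63/25
  leading term q^2: subtract (63/26)·k_3 from -42/25q^2 + 21/10q + 63/25 → 0
  remainder 0.

S(h_2,k_3): leading monomials are coprime, so the S-polynomial reduces to 0 (Buchberger's first criterion).
Every S-polynomial of the final basis reduces to 0, so we have a Gröbner basis.
Inter-reduce: drop elements whose leading term is divisible by another's, tail-reduce, and make monic.
Reduced Gröbner basis: {p - 4/15q - 7/15, q^2 - 5/4q - 3/2}.

These coincide, so the ideals are equal.
The same test decides containment: I ⊆ J iff every generator of I reduces to 0 modulo a Gröbner basis of J.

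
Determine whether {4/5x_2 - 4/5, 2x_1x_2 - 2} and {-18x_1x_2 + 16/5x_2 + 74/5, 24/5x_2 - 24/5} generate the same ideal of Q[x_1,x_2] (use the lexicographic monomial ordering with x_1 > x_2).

Yes, the ideals are equal.

Two ideals are equal iff their reduced Gröbner bases coincide (the reduced basis is unique for a fixed ordering).
Buchberger on the first generating set:
f_1 = 4/5x_2 - 4/5, LT = x_2.
f_2 = 2x_1x_2 - 2, LT = x_1x_2.

S(f_1,f_2): lcm = x_1x_2. S = -x_1 + 1.
  leading term x_1: no divisor's leading term divides it; move -x_1 to the remainder.
  leading term 1: no divisor's leading term divides it; move 1 to the remainder.
  remainder -x_1 + 1 ≠ 0; add g_3 = -x_1 + 1 to the basis.

The other S-polynomials (S(f_1,g_3), S(f_2,g_3)) all reduce to 0 modulo the current basis, so we have a Gröbner basis.
Inter-reduce: drop elements whose leading term is divisible by another's, tail-reduce, and make monic.
Reduced Gröbner basis: {x_1 - 1, x_2 - 1}.

Buchberger on the second generating set:
h_1 = -18x_1x_2 + 16/5x_2 + 74/5, LT = x_1x_2.
h_2 = 24/5x_2 - 24/5, LT = x_2.

S(h_1,h_2): lcm = x_1x_2. S = x_1 - 8/45x_2 - 37/45.
  leading term x_1: no divisor's leading term divides it; move x_1 to the remainder.
  leading term x_2: subtract (-1/27)·h_2 from -8/45x_2 - 37/45 → -1
  leading term 1: no divisor's leading term divides it; move -1 to the remainder.
  remainder x_1 - 1 ≠ 0; add k_3 = x_1 - 1 to the basis.

The other S-polynomials (S(h_1,k_3), S(h_2,k_3)) all reduce to 0 modulo the current basis, so we have a Gröbner basis.
Inter-reduce: drop elements whose leading term is divisible by another's, tail-reduce, and make monic.
Reduced Gröbner basis: {x_1 - 1, x_2 - 1}.

These coincide, so the ideals are equal.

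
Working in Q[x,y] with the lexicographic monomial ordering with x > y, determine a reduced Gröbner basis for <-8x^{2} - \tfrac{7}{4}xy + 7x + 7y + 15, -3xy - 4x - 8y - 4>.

f_1 = -8x^{2} - \tfrac{7}{4}xy + 7x + 7y + 15, LT = x^{2}.
f_2 = -3xy - 4x - 8y - 4, LT = xy.

S(f_1,f_2): lcm = x^{2}y. S = -\tfrac{4}{3}x^{2} + \tfrac{7}{32}xy^{2} - \tfrac{85}{24}xy - \tfrac{4}{3}x - \tfrac{7}{8}y^{2} - \tfrac{15}{8}y.
  leading term x^{2}: subtract (\tfrac{1}{6})·f_1 from -\tfrac{4}{3}x^{2} + \tfrac{7}{32}xy^{2} - \tfrac{85}{24}xy - \tfrac{4}{3}x - \tfrac{7}{8}y^{2} - \tfrac{15}{8}y → \tfrac{7}{32}xy^{2} - \tfrac{13}{4}xy - \tfrac{5}{2}x - \tfrac{7}{8}y^{2} - \tfrac{73}{24}y - \tfrac{5}{2}
  leading term xy^{2}: subtract (-\tfrac{7}{96}y)·f_2 from \tfrac{7}{32}xy^{2} - \tfrac{13}{4}xy - \tfrac{5}{2}x - \tfrac{7}{8}y^{2} - \tfrac{73}{24}y - \tfrac{5}{2} → -\tfrac{85}{24}xy - \tfrac{5}{2}x - \tfrac{35}{24}y^{2} - \tfrac{10}{3}y - \tfrac{5}{2}
  leading term xy: subtract (\tfrac{85}{72})·f_2 from -\tfrac{85}{24}xy - \tfrac{5}{2}x - \tfrac{35}{24}y^{2} - \tfrac{10}{3}y - \tfrac{5}{2} → \tfrac{20}{9}x - \tfrac{35}{24}y^{2} + \tfrac{55}{9}y + \tfrac{20}{9}
  leading term x: no divisor's leading term divides it; move \tfrac{20}{9}x to the remainder.
  leading term y^{2}: no divisor's leading term divides it; move -\tfrac{35}{24}y^{2} to the remainder.
  leading term y: no divisor's leading term divides it; move \tfrac{55}{9}y to the remainder.
  leading term 1: no divisor's leading term divides it; move \tfrac{20}{9} to the remainder.
  remainder \tfrac{20}{9}x - \tfrac{35}{24}y^{2} + \tfrac{55}{9}y + \tfrac{20}{9} ≠ 0; add g_3 = \tfrac{20}{9}x - \tfrac{35}{24}y^{2} + \tfrac{55}{9}y + \tfrac{20}{9} to the basis.

S(f_1,g_3): lcm = x^{2}. S = \tfrac{21}{32}xy^{2} - \tfrac{81}{32}xy - \tfrac{15}{8}x - \tfrac{7}{8}y - \tfrac{15}{8}.
  leading term xy^{2}: subtract (-\tfrac{7}{32}y)·f_2 from \tfrac{21}{32}xy^{2} - \tfrac{81}{32}xy - \tfrac{15}{8}x - \tfrac{7}{8}y - \tfrac{15}{8} → -\tfrac{109}{32}xy - \tfrac{15}{8}x - \tfrac{7}{4}y^{2} - \tfrac{7}{4}y - \tfrac{15}{8}
  leading term xy: subtract (\tfrac{109}{96})·f_2 from -\tfrac{109}{32}xy - \tfrac{15}{8}x - \tfrac{7}{4}y^{2} - \tfrac{7}{4}y - \tfrac{15}{8} → \tfrac{8}{3}x - \tfrac{7}{4}y^{2} + \tfrac{22}{3}y + \tfrac{8}{3}
  leading term x: subtract (\tfrac{6}{5})·g_3 from \tfrac{8}{3}x - \tfrac{7}{4}y^{2} + \tfrac{22}{3}y + \tfrac{8}{3} → 0
  remainder 0.

S(f_2,g_3): lcm = xy. S = \tfrac{4}{3}x + \tfrac{21}{32}y^{3} - \tfrac{11}{4}y^{2} + \tfrac{5}{3}y + \tfrac{4}{3}.
  leading term x: subtract (\tfrac{3}{5})·g_3 from \tfrac{4}{3}x + \tfrac{21}{32}y^{3} - \tfrac{11}{4}y^{2} + \tfrac{5}{3}y + \tfrac{4}{3} → \tfrac{21}{32}y^{3} - \tfrac{15}{8}y^{2} - 2y
  leading term y^{3}: no divisor's leading term divides it; move \tfrac{21}{32}y^{3} to the remainder.
  leading term y^{2}: no divisor's leading term divides it; move -\tfrac{15}{8}y^{2} to the remainder.
  leading term y: no divisor's leading term divides it; move -2y to the remainder.
  remainder \tfrac{21}{32}y^{3} - \tfrac{15}{8}y^{2} - 2y ≠ 0; add g_4 = \tfrac{21}{32}y^{3} - \tfrac{15}{8}y^{2} - 2y to the basis.

S(f_1,g_4): leading monomials are coprime, so the S-polynomial reduces to 0 (Buchberger's first criterion).
S(f_2,g_4): lcm = xy^{3}. S = \tfrac{88}{21}xy^{2} + \tfrac{64}{21}xy + \tfrac{8}{3}y^{3} + \tfrac{4}{3}y^{2}.
  leading term xy^{2}: subtract (-\tfrac{88}{63}y)·f_2 from \tfrac{88}{21}xy^{2} + \tfrac{64}{21}xy + \tfrac{8}{3}y^{3} + \tfrac{4}{3}y^{2} → -\tfrac{160}{63}xy + \tfrac{8}{3}y^{3} - \tfrac{620}{63}y^{2} - \tfrac{352}{63}y
  leading term xy: subtract (\tfrac{160}{189})·f_2 from -\tfrac{160}{63}xy + \tfrac{8}{3}y^{3} - \tfrac{620}{63}y^{2} - \tfrac{352}{63}y → \tfrac{640}{189}x + \tfrac{8}{3}y^{3} - \tfrac{620}{63}y^{2} + \tfrac{32}{27}y + \tfrac{640}{189}
  leading term x: subtract (\tfrac{32}{21})·g_3 from \tfrac{640}{189}x + \tfrac{8}{3}y^{3} - \tfrac{620}{63}y^{2} + \tfrac{32}{27}y + \tfrac{640}{189} → \tfrac{8}{3}y^{3} - \tfrac{160}{21}y^{2} - \tfrac{512}{63}y
  leading term y^{3}: subtract (\tfrac{256}{63})·g_4 from \tfrac{8}{3}y^{3} - \tfrac{160}{21}y^{2} - \tfrac{512}{63}y → 0
  remainder 0.

S(g_3,g_4): leading monomials are coprime, so the S-polynomial reduces to 0 (Buchberger's first criterion).
Every S-polynomial of the final basis reduces to 0, so we have a Gröbner basis.
Inter-reduce: drop elements whose leading term is divisible by another's, tail-reduce, and make monic.

G = {x - \tfrac{21}{32}y^{2} + \tfrac{11}{4}y + 1, y^{3} - \tfrac{20}{7}y^{2} - \tfrac{64}{21}y}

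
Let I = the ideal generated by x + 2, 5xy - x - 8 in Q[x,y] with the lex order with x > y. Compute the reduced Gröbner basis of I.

G = {x + 2, y + \tfrac{3}{5}}

f_1 = x + 2, LT = x.
f_2 = 5xy - x - 8, LT = xy.

S(f_1,f_2): lcm = xy. S = \tfrac{1}{5}x + 2y + \tfrac{8}{5}.
  leading term x: subtract (\tfrac{1}{5})·f_1 from \tfrac{1}{5}x + 2y + \tfrac{8}{5} → 2y + \tfrac{6}{5}
  leading term y: no divisor's leading term divides it; move 2y to the remainder.
  leading term 1: no divisor's leading term divides it; move \tfrac{6}{5} to the remainder.
  remainder 2y + \tfrac{6}{5} ≠ 0; add g_3 = 2y + \tfrac{6}{5} to the basis.

The other S-polynomials (S(f_1,g_3), S(f_2,g_3)) all reduce to 0 modulo the current basis, so we have a Gröbner basis.
Inter-reduce: drop elements whose leading term is divisible by another's, tail-reduce, and make monic.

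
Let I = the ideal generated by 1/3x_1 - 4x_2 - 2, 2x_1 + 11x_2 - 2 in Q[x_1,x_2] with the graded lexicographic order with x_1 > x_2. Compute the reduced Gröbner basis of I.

G = {x_1 - 18/7, x_2 + 2/7}

The reduced Gröbner basis is the canonical form of the ideal for this ordering.

f_1 = 1/3x_1 - 4x_2 - 2, LT = x_1.
f_2 = 2x_1 + 11x_2 - 2, LT = x_1.

S(f_1,f_2): lcm = x_1. S = -35/2x_2 - 5.
  reduce S modulo (f_1, f_2):
  remainder -35/2x_2 - 5 ≠ 0; add g_3 = -35/2x_2 - 5 to the basis.

The other S-polynomials (S(f_1,g_3), S(f_2,g_3)) all reduce to 0 modulo the current basis, so we have a Gröbner basis.
Inter-reduce: drop elements whose leading term is divisible by another's, tail-reduce, and make monic.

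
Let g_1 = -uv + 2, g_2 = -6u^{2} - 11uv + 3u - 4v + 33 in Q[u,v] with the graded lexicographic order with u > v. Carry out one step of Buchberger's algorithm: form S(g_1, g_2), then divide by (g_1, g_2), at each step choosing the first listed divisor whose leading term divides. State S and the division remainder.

lcm(LM(g_1), LM(g_2)) = u^{2}v.
S = (lcm/LT(g_1))·g_1 − (lcm/LT(g_2))·g_2 = -\tfrac{11}{6}uv^{2} + \tfrac{1}{2}uv - \tfrac{2}{3}v^{2} - 2u + \tfrac{11}{2}v.
Reduce S modulo (g_1, g_2) in that order:
  leading term uv^{2}: subtract (\tfrac{11}{6}v)·g_1 from -\tfrac{11}{6}uv^{2} + \tfrac{1}{2}uv - \tfrac{2}{3}v^{2} - 2u + \tfrac{11}{2}v → \tfrac{1}{2}uv - \tfrac{2}{3}v^{2} - 2u + \tfrac{11}{6}v
  leading term uv: subtract (-\tfrac{1}{2})·g_1 from \tfrac{1}{2}uv - \tfrac{2}{3}v^{2} - 2u + \tfrac{11}{6}v → -\tfrac{2}{3}v^{2} - 2u + \tfrac{11}{6}v + 1
  leading term v^{2}: no divisor's leading term divides it; move -\tfrac{2}{3}v^{2} to the remainder.
  leading term u: no divisor's leading term divides it; move -2u to the remainder.
  leading term v: no divisor's leading term divides it; move \tfrac{11}{6}v to the remainder.
  leading term 1: no divisor's leading term divides it; move 1 to the remainder.
The remainder -\tfrac{2}{3}v^{2} - 2u + \tfrac{11}{6}v + 1 is nonzero, so it would be added as the next basis element.
This is the inner loop of Buchberger's algorithm — each nonzero remainder becomes a new basis element.

S(g_1, g_2) = -\tfrac{11}{6}uv^{2} + \tfrac{1}{2}uv - \tfrac{2}{3}v^{2} - 2u + \tfrac{11}{2}v; remainder on division = -\tfrac{2}{3}v^{2} - 2u + \tfrac{11}{6}v + 1.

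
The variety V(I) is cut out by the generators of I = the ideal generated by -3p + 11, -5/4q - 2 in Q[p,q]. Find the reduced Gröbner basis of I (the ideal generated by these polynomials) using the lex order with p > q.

G = {p - 11/3, q + 8/5}

f_1 = -3p + 11, LT = p.
f_2 = -5/4q - 2, LT = q.

The S-polynomials (S(f_1,f_2)) all reduce to 0 modulo the current basis, so we have a Gröbner basis.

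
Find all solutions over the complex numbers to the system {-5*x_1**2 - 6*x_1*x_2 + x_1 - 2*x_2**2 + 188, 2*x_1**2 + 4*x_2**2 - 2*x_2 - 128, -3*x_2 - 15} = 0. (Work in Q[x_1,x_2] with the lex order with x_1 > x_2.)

{(-3, -5)}

Compute a lex Gröbner basis by Buchberger's algorithm.
f_1 = -5*x_1**2 - 6*x_1*x_2 + x_1 - 2*x_2**2 + 188, LT = x_1**2.
f_2 = 2*x_1**2 + 4*x_2**2 - 2*x_2 - 128, LT = x_1**2.
f_3 = -3*x_2 - 15, LT = x_2.

S(f_1,f_2): lcm = x_1**2. S = 6/5*x_1*x_2 - 1/5*x_1 - 8/5*x_2**2 + x_2 + 132/5.
  reduce S modulo (f_1, f_2, f_3):
  remainder -31/5*x_1 - 93/5 ≠ 0; add h_4 = -31/5*x_1 - 93/5 to the basis.

The other S-polynomials (S(f_1,f_3), S(f_2,f_3), S(f_1,h_4), S(f_2,h_4), S(f_3,h_4)) all reduce to 0 modulo the current basis, so we have a Gröbner basis.
Inter-reduce: drop elements whose leading term is divisible by another's, tail-reduce, and make monic.
Reduced Gröbner basis: {x_1 + 3, x_2 + 5}.

The lex basis is triangular: the last element involves only x_2. Solving x_2 + 5 = 0 gives x_2 ∈ {-5}; substituting each value into the earlier elements determines the remaining variables.
  x_2 = -5: the earlier basis element becomes x_1 + 3 = 0, giving x_1 = -3 — point (-3, -5).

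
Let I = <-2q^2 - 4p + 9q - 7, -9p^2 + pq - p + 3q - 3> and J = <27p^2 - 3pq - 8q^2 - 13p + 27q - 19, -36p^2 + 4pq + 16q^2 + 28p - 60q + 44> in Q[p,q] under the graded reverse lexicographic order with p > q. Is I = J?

Yes, the ideals are equal.

For a fixed monomial order, each ideal has a unique reduced Gröbner basis; comparing bases decides equality.
Buchberger on the first generating set:
f_1 = -2q^2 - 4p + 9q - 7, LT = q^2.
f_2 = -9p^2 + pq - p + 3q - 3, LT = p^2.

The S-polynomials (S(f_1,f_2)) all reduce to 0 modulo the current basis, so we have a Gröbner basis.
Inter-reduce: drop elements whose leading term is divisible by another's, tail-reduce, and make monic.
Reduced Gröbner basis: {p^2 - 1/9pq + 1/9p - 1/3q + 1/3, q^2 + 2p - 9/2q + 7/2}.

Buchberger on the second generating set:
h_1 = 27p^2 - 3pq - 8q^2 - 13p + 27q - 19, LT = p^2.
h_2 = -36p^2 + 4pq + 16q^2 + 28p - 60q + 44, LT = p^2.

S(h_1,h_2): lcm = p^2. S = 4/27q^2 + 8/27p - 2/3q + 14/27.
  leading term q^2: no divisor's leading term divides it; move 4/27q^2 to the remainder.
  leading term p: no divisor's leading term divides it; move 8/27p to the remainder.
  leading term q: no divisor's leading term divides it; move -2/3q to the remainder.
  leading term 1: no divisor's leading term divides it; move 14/27 to the remainder.
  remainder 4/27q^2 + 8/27p - 2/3q + 14/27 ≠ 0; add k_3 = 4/27q^2 + 8/27p - 2/3q + 14/27 to the basis.

The other S-polynomials (S(h_1,k_3), S(h_2,k_3)) all reduce to 0 modulo the current basis, so we have a Gröbner basis.
Inter-reduce: drop elements whose leading term is divisible by another's, tail-reduce, and make monic.
Reduced Gröbner basis: {p^2 - 1/9pq + 1/9p - 1/3q + 1/3, q^2 + 2p - 9/2q + 7/2}.

The two bases agree; hence the ideals are identical.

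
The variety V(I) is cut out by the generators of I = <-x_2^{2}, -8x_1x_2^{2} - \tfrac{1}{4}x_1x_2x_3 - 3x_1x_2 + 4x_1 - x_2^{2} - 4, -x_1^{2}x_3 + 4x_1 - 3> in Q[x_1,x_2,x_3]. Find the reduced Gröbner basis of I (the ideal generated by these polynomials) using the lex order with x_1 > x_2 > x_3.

f_1 = -x_2^{2}, LT = x_2^{2}.
f_2 = -8x_1x_2^{2} - \tfrac{1}{4}x_1x_2x_3 - 3x_1x_2 + 4x_1 - x_2^{2} - 4, LT = x_1x_2^{2}.
f_3 = -x_1^{2}x_3 + 4x_1 - 3, LT = x_1^{2}x_3.

S(f_1,f_2): lcm = x_1x_2^{2}. S = -\tfrac{1}{32}x_1x_2x_3 - \tfrac{3}{8}x_1x_2 + \tfrac{1}{2}x_1 - \tfrac{1}{8}x_2^{2} - \tfrac{1}{2}.
  reduce S modulo (f_1, f_2, f_3):
  remainder -\tfrac{1}{32}x_1x_2x_3 - \tfrac{3}{8}x_1x_2 + \tfrac{1}{2}x_1 - \tfrac{1}{2} ≠ 0; add g_4 = -\tfrac{1}{32}x_1x_2x_3 - \tfrac{3}{8}x_1x_2 + \tfrac{1}{2}x_1 - \tfrac{1}{2} to the basis.

S(f_2,f_3): lcm = x_1^{2}x_2^{2}x_3. S = \tfrac{1}{32}x_1^{2}x_2x_3^{2} + \tfrac{3}{8}x_1^{2}x_2x_3 - \tfrac{1}{2}x_1^{2}x_3 + \tfrac{1}{8}x_1x_2^{2}x_3 + 4x_1x_2^{2} + \tfrac{1}{2}x_1x_3 - 3x_2^{2}.
  reduce S modulo (f_1, f_2, f_3, g_4):
  remainder \tfrac{1}{2}x_1x_3 - \tfrac{3}{32}x_2x_3 - \tfrac{9}{8}x_2 - \tfrac{1}{2} ≠ 0; add g_5 = \tfrac{1}{2}x_1x_3 - \tfrac{3}{32}x_2x_3 - \tfrac{9}{8}x_2 - \tfrac{1}{2} to the basis.

S(f_1,g_4): lcm = x_1x_2^{2}x_3. S = -12x_1x_2^{2} + 16x_1x_2 - 16x_2.
  reduce S modulo (f_1, f_2, f_3, g_4, g_5):
  remainder 16x_1x_2 - 16x_2 ≠ 0; add g_6 = 16x_1x_2 - 16x_2 to the basis.

S(f_3,g_4): lcm = x_1^{2}x_2x_3. S = -12x_1^{2}x_2 + 16x_1^{2} - 4x_1x_2 - 16x_1 + 3x_2.
  reduce S modulo (f_1, f_2, f_3, g_4, g_5, g_6):
  remainder 16x_1^{2} - 16x_1 - 13x_2 ≠ 0; add g_7 = 16x_1^{2} - 16x_1 - 13x_2 to the basis.

S(g_4,g_5): lcm = x_1x_2x_3. S = 12x_1x_2 - 16x_1 + \tfrac{3}{16}x_2^{2}x_3 + \tfrac{9}{4}x_2^{2} + x_2 + 16.
  reduce S modulo (f_1, f_2, f_3, g_4, g_5, g_6, g_7):
  remainder -16x_1 + 13x_2 + 16 ≠ 0; add g_8 = -16x_1 + 13x_2 + 16 to the basis.

S(g_4,g_6): lcm = x_1x_2x_3. S = 12x_1x_2 - 16x_1 + x_2x_3 + 16.
  reduce S modulo (f_1, f_2, f_3, g_4, g_5, g_6, g_7, g_8):
  remainder x_2x_3 - x_2 ≠ 0; add g_9 = x_2x_3 - x_2 to the basis.

S(g_5,g_8): lcm = x_1x_3. S = \tfrac{5}{8}x_2x_3 - \tfrac{9}{4}x_2 + x_3 - 1.
  reduce S modulo (f_1, f_2, f_3, g_4, g_5, g_6, g_7, g_8, g_9):
  remainder -\tfrac{13}{8}x_2 + x_3 - 1 ≠ 0; add g_10 = -\tfrac{13}{8}x_2 + x_3 - 1 to the basis.

S(g_9,g_10): lcm = x_2x_3. S = -x_2 + \tfrac{8}{13}x_3^{2} - \tfrac{8}{13}x_3.
  reduce S modulo (f_1, f_2, f_3, g_4, g_5, g_6, g_7, g_8, g_9, g_10):
  remainder \tfrac{8}{13}x_3^{2} - \tfrac{16}{13}x_3 + \tfrac{8}{13} ≠ 0; add g_11 = \tfrac{8}{13}x_3^{2} - \tfrac{16}{13}x_3 + \tfrac{8}{13} to the basis.

The other S-polynomials (S(f_1,f_3), S(f_2,g_4), S(f_1,g_5), S(f_2,g_5), S(f_3,g_5), S(f_1,g_6), S(f_2,g_6), S(f_3,g_6), S(g_5,g_6), S(f_1,g_7), S(f_2,g_7), S(f_3,g_7), S(g_4,g_7), S(g_5,g_7), S(g_6,g_7), S(f_1,g_8), S(f_2,g_8), S(f_3,g_8), S(g_4,g_8), S(g_6,g_8), S(g_7,g_8), S(f_1,g_9), S(f_2,g_9), S(f_3,g_9), S(g_4,g_9), S(g_5,g_9), S(g_6,g_9), S(g_7,g_9), S(g_8,g_9), S(f_1,g_10), S(f_2,g_10), S(f_3,g_10), S(g_4,g_10), S(g_5,g_10), S(g_6,g_10), S(g_7,g_10), S(g_8,g_10), S(f_1,g_11), S(f_2,g_11), S(f_3,g_11), S(g_4,g_11), S(g_5,g_11), S(g_6,g_11), S(g_7,g_11), S(g_8,g_11), S(g_9,g_11), S(g_10,g_11)) all reduce to 0 modulo the current basis, so we have a Gröbner basis.
Inter-reduce: drop elements whose leading term is divisible by another's, tail-reduce, and make monic.

G = {x_1 - \tfrac{1}{2}x_3 - \tfrac{1}{2}, x_2 - \tfrac{8}{13}x_3 + \tfrac{8}{13}, x_3^{2} - 2x_3 + 1}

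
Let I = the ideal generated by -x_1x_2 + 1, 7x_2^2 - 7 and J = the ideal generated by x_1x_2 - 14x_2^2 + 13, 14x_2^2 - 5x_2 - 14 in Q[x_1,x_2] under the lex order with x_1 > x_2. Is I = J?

Two ideals are equal iff their reduced Gröbner bases coincide (the reduced basis is unique for a fixed ordering).
Buchberger on the first generating set:
f_1 = -x_1x_2 + 1, LT = x_1x_2.
f_2 = 7x_2^2 - 7, LT = x_2^2.

S(f_1,f_2): lcm = x_1x_2^2. S = x_1 - x_2.
  leading term x_1: no divisor's leading term divides it; move x_1 to the remainder.
  leading term x_2: no divisor's leading term divides it; move -x_2 to the remainder.
  remainder x_1 - x_2 ≠ 0; add g_3 = x_1 - x_2 to the basis.

The other S-polynomials (S(f_1,g_3), S(f_2,g_3)) all reduce to 0 modulo the current basis, so we have a Gröbner basis.
Inter-reduce: drop elements whose leading term is divisible by another's, tail-reduce, and make monic.
Reduced Gröbner basis: {x_1 - x_2, x_2^2 - 1}.

Buchberger on the second generating set:
h_1 = x_1x_2 - 14x_2^2 + 13, LT = x_1x_2.
h_2 = 14x_2^2 - 5x_2 - 14, LT = x_2^2.

S(h_1,h_2): lcm = x_1x_2^2. S = 5/14x_1x_2 + x_1 - 14x_2^3 + 13x_2.
  leading term x_1x_2: subtract (5/14)·h_1 from 5/14x_1x_2 + x_1 - 14x_2^3 + 13x_2 → x_1 - 14x_2^3 + 5x_2^2 + 13x_2 - 65/14
  leading term x_1: no divisor's leading term divides it; move x_1 to the remainder.
  leading term x_2^3: subtract (-x_2)·h_2 from -14x_2^3 + 5x_2^2 + 13x_2 - 65/14 → -x_2 - 65/14
  leading term x_2: no divisor's leading term divides it; move -x_2 to the remainder.
  leading term 1: no divisor's leading term divides it; move -65/14 to the remainder.
  remainder x_1 - x_2 - 65/14 ≠ 0; add k_3 = x_1 - x_2 - 65/14 to the basis.

The other S-polynomials (S(h_1,k_3), S(h_2,k_3)) all reduce to 0 modulo the current basis, so we have a Gröbner basis.
Inter-reduce: drop elements whose leading term is divisible by another's, tail-reduce, and make monic.
Reduced Gröbner basis: {x_1 - x_2 - 65/14, x_2^2 - 5/14x_2 - 1}.

Since the reduced bases disagree, the two ideals are not the same.

No, the ideals differ.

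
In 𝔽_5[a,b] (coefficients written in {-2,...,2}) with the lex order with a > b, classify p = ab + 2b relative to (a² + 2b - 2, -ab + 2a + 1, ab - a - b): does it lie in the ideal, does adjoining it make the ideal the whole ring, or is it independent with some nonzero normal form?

ab + 2b lies in I (it reduces to 0).

First compute the reduced Gröbner basis of I by Buchberger's algorithm.
f_1 = a² + 2b - 2, LT = a².
f_2 = -ab + 2a + 1, LT = ab.
f_3 = ab - a - b, LT = ab.

S(f_1,f_2): lcm = a²b. S = 2a² + a + 2b² - 2b.
  leading term a²: subtract (2)·f_1 from 2a² + a + 2b² - 2b → a + 2b² - b - 1
  leading term a: no divisor's leading term divides it; move a to the remainder.
  leading term b²: no divisor's leading term divides it; move 2b² to the remainder.
  leading term b: no divisor's leading term divides it; move -b to the remainder.
  leading term 1: no divisor's leading term divides it; move -1 to the remainder.
  remainder a + 2b² - b - 1 ≠ 0; add h_4 = a + 2b² - b - 1 to the basis.

S(f_1,f_3): lcm = a²b. S = a² + ab + 2b² - 2b.
  leading term a²: subtract (1)·f_1 from a² + ab + 2b² - 2b → ab + 2b² + b + 2
  leading term ab: subtract (-1)·f_2 from ab + 2b² + b + 2 → 2a + 2b² + b - 2
  leading term a: subtract (2)·h_4 from 2a + 2b² + b - 2 → -2b² - 2b
  leading term b²: no divisor's leading term divides it; move -2b² to the remainder.
  leading term b: no divisor's leading term divides it; move -2b to the remainder.
  remainder -2b² - 2b ≠ 0; add h_5 = -2b² - 2b to the basis.

S(f_2,f_3): lcm = ab. S = -a + b - 1.
  leading term a: subtract (-1)·h_4 from -a + b - 1 → 2b² - 2
  leading term b²: subtract (-1)·h_5 from 2b² - 2 → -2b - 2
  leading term b: no divisor's leading term divides it; move -2b to the remainder.
  leading term 1: no divisor's leading term divides it; move -2 to the remainder.
  remainder -2b - 2 ≠ 0; add h_6 = -2b - 2 to the basis.

S(f_1,h_4): lcm = a². S = -2ab² + ab + a + 2b - 2.
  leading term ab²: subtract (2b)·f_2 from -2ab² + ab + a + 2b - 2 → 2ab + a - 2
  leading term ab: subtract (-2)·f_2 from 2ab + a - 2 → 0
  remainder 0.

S(f_2,h_4): lcm = ab. S = -2a - 2b³ + b² + b - 1.
  leading term a: subtract (-2)·h_4 from -2a - 2b³ + b² + b - 1 → -2b³ - b + 2
  leading term b³: subtract (b)·h_5 from -2b³ - b + 2 → 2b² - b + 2
  leading term b²: subtract (-1)·h_5 from 2b² - b + 2 → 2b + 2
  leading term b: subtract (-1)·h_6 from 2b + 2 → 0
  remainder 0.

S(f_3,h_4): lcm = ab. S = -a - 2b³ + b².
  leading term a: subtract (-1)·h_4 from -a - 2b³ + b² → -2b³ - 2b² - b - 1
  leading term b³: subtract (b)·h_5 from -2b³ - 2b² - b - 1 → -b - 1
  leading term b: subtract (-2)·h_6 from -b - 1 → 0
  remainder 0.

S(f_1,h_5): leading monomials are coprime, so the S-polynomial reduces to 0 (Buchberger's first criterion).
S(f_2,h_5): lcm = ab². S = 2ab - b.
  leading term ab: subtract (-2)·f_2 from 2ab - b → -a - b + 2
  leading term a: subtract (-1)·h_4 from -a - b + 2 → 2b² - 2b + 1
  leading term b²: subtract (-1)·h_5 from 2b² - 2b + 1 → b + 1
  leading term b: subtract (2)·h_6 from b + 1 → 0
  remainder 0.

S(f_3,h_5): lcm = ab². S = -2ab - b².
  leading term ab: subtract (2)·f_2 from -2ab - b² → a - b² - 2
  leading term a: subtract (1)·h_4 from a - b² - 2 → 2b² + b - 1
  leading term b²: subtract (-1)·h_5 from 2b² + b - 1 → -b - 1
  leading term b: subtract (-2)·h_6 from -b - 1 → 0
  remainder 0.

S(h_4,h_5): leading monomials are coprime, so the S-polynomial reduces to 0 (Buchberger's first criterion).
S(f_1,h_6): leading monomials are coprime, so the S-polynomial reduces to 0 (Buchberger's first criterion).
S(f_2,h_6): lcm = ab. S = 2a - 1.
  leading term a: subtract (2)·h_4 from 2a - 1 → b² + 2b + 1
  leading term b²: subtract (2)·h_5 from b² + 2b + 1 → b + 1
  leading term b: subtract (2)·h_6 from b + 1 → 0
  remainder 0.

S(f_3,h_6): lcm = ab. S = -2a - b.
  leading term a: subtract (-2)·h_4 from -2a - b → -b² + 2b - 2
  leading term b²: subtract (-2)·h_5 from -b² + 2b - 2 → -2b - 2
  leading term b: subtract (1)·h_6 from -2b - 2 → 0
  remainder 0.

S(h_4,h_6): leading monomials are coprime, so the S-polynomial reduces to 0 (Buchberger's first criterion).
S(h_5,h_6): lcm = b². S = 0.
  remainder 0.

Every S-polynomial of the final basis reduces to 0, so we have a Gröbner basis.
Inter-reduce: drop elements whose leading term is divisible by another's, tail-reduce, and make monic.
Reduced Gröbner basis: {a + 2, b + 1}.
Label its elements g_1 = a + 2, g_2 = b + 1.

Reduce p = ab + 2b modulo G:
  leading term ab: subtract (b)·g_1 from ab + 2b → 0
  normal form = 0.
Since the normal form is 0, p ∈ I.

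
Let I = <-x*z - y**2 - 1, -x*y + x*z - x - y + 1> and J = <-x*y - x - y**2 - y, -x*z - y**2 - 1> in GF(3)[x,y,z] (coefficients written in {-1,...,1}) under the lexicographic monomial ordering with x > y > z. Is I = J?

Since reduced Gröbner bases are canonical representatives of ideals under a given ordering, it suffices to compute and compare them.
Buchberger on the first generating set:
f_1 = -x*z - y**2 - 1, LT = x*z.
f_2 = -x*y + x*z - x - y + 1, LT = x*y.

S(f_1,f_2): lcm = x*y*z. S = x*z**2 - x*z + y**3 - y*z + y + z.
  leading term x*z**2: subtract (-z)·f_1 from x*z**2 - x*z + y**3 - y*z + y + z → -x*z + y**3 - y**2*z - y*z + y
  leading term x*z: subtract (1)·f_1 from -x*z + y**3 - y**2*z - y*z + y → y**3 - y**2*z + y**2 - y*z + y + 1
  leading term y**3: no divisor's leading term divides it; move y**3 to the remainder.
  leading term y**2*z: no divisor's leading term divides it; move -y**2*z to the remainder.
  leading term y**2: no divisor's leading term divides it; move y**2 to the remainder.
  leading term y*z: no divisor's leading term divides it; move -y*z to the remainder.
  leading term y: no divisor's leading term divides it; move y to the remainder.
  leading term 1: no divisor's leading term divides it; move 1 to the remainder.
  remainder y**3 - y**2*z + y**2 - y*z + y + 1 ≠ 0; add g_3 = y**3 - y**2*z + y**2 - y*z + y + 1 to the basis.

The other S-polynomials (S(f_1,g_3), S(f_2,g_3)) all reduce to 0 modulo the current basis, so we have a Gröbner basis.
Inter-reduce: drop elements whose leading term is divisible by another's, tail-reduce, and make monic.
Reduced Gröbner basis: {x*y + x + y**2 + y, x*z + y**2 + 1, y**3 - y**2*z + y**2 - y*z + y + 1}.

Buchberger on the second generating set:
h_1 = -x*y - x - y**2 - y, LT = x*y.
h_2 = -x*z - y**2 - 1, LT = x*z.

S(h_1,h_2): lcm = x*y*z. S = x*z - y**3 + y**2*z + y*z - y.
  leading term x*z: subtract (-1)·h_2 from x*z - y**3 + y**2*z + y*z - y → -y**3 + y**2*z - y**2 + y*z - y - 1
  leading term y**3: no divisor's leading term divides it; move -y**3 to the remainder.
  leading term y**2*z: no divisor's leading term divides it; move y**2*z to the remainder.
  leading term y**2: no divisor's leading term divides it; move -y**2 to the remainder.
  leading term y*z: no divisor's leading term divides it; move y*z to the remainder.
  leading term y: no divisor's leading term divides it; move -y to the remainder.
  leading term 1: no divisor's leading term divides it; move -1 to the remainder.
  remainder -y**3 + y**2*z - y**2 + y*z - y - 1 ≠ 0; add k_3 = -y**3 + y**2*z - y**2 + y*z - y - 1 to the basis.

The other S-polynomials (S(h_1,k_3), S(h_2,k_3)) all reduce to 0 modulo the current basis, so we have a Gröbner basis.
Inter-reduce: drop elements whose leading term is divisible by another's, tail-reduce, and make monic.
Reduced Gröbner basis: {x*y + x + y**2 + y, x*z + y**2 + 1, y**3 - y**2*z + y**2 - y*z + y + 1}.

These coincide, so the ideals are equal.

Yes, the ideals are equal.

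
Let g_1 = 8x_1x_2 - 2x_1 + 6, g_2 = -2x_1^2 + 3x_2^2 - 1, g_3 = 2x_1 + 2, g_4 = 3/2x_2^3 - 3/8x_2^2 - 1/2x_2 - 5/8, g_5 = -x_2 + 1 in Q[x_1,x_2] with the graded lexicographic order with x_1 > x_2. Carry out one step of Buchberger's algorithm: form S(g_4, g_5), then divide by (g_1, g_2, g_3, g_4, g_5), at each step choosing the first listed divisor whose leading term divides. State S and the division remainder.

S(g_4, g_5) = 3/4x_2^2 - 1/3x_2 - 5/12; remainder on division = 0.

lcm(LM(g_4), LM(g_5)) = x_2^3.
S = (lcm/LT(g_4))·g_4 − (lcm/LT(g_5))·g_5 = 3/4x_2^2 - 1/3x_2 - 5/12.
Reduce S modulo (g_1, g_2, g_3, g_4, g_5) in that order:
  leading term x_2^2: subtract (-3/4x_2)·g_5 from 3/4x_2^2 - 1/3x_2 - 5/12 → 5/12x_2 - 5/12
  leading term x_2: subtract (-5/12)·g_5 from 5/12x_2 - 5/12 → 0
The remainder is 0, so this S-polynomial contributes no new basis element.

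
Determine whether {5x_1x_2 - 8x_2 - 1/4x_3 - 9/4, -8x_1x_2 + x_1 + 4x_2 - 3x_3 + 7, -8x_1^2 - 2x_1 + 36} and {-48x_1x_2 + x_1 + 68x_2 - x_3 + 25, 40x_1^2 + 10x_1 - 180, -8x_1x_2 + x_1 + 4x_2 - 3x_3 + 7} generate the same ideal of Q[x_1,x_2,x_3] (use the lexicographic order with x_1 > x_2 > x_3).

Yes, the ideals are equal.

Equality of ideals is decidable: compute both reduced Gröbner bases (unique for the ordering) and check whether they agree.
Buchberger on the first generating set:
f_1 = 5x_1x_2 - 8x_2 - 1/4x_3 - 9/4, LT = x_1x_2.
f_2 = -8x_1x_2 + x_1 + 4x_2 - 3x_3 + 7, LT = x_1x_2.
f_3 = -8x_1^2 - 2x_1 + 36, LT = x_1^2.

S(f_1,f_2): lcm = x_1x_2. S = 1/8x_1 - 11/10x_2 - 17/40x_3 + 17/40.
  reduce S modulo (f_1, f_2, f_3):
  remainder 1/8x_1 - 11/10x_2 - 17/40x_3 + 17/40 ≠ 0; add g_4 = 1/8x_1 - 11/10x_2 - 17/40x_3 + 17/40 to the basis.

S(f_1,f_3): lcm = x_1^2x_2. S = -37/20x_1x_2 - 1/20x_1x_3 - 9/20x_1 + 9/2x_2.
  reduce S modulo (f_1, f_2, f_3, g_4):
  remainder -11/25x_2x_3 - 121/50x_2 - 17/100x_3^2 - 581/400x_3 + 279/400 ≠ 0; add g_5 = -11/25x_2x_3 - 121/50x_2 - 17/100x_3^2 - 581/400x_3 + 279/400 to the basis.

S(f_2,f_3): lcm = x_1^2x_2. S = -1/8x_1^2 - 3/4x_1x_2 + 3/8x_1x_3 - 7/8x_1 + 9/2x_2.
  reduce S modulo (f_1, f_2, f_3, g_4, g_5):
  remainder -891/40x_2 - 603/40x_3 + 36/5 ≠ 0; add g_6 = -891/40x_2 - 603/40x_3 + 36/5 to the basis.

S(f_1,g_4): lcm = x_1x_2. S = 44/5x_2^2 + 17/5x_2x_3 - 5x_2 - 1/20x_3 - 9/20.
  reduce S modulo (f_1, f_2, f_3, g_4, g_5, g_6):
  remainder 391/396x_3^2 + 527/1584x_3 - 1037/1584 ≠ 0; add g_7 = 391/396x_3^2 + 527/1584x_3 - 1037/1584 to the basis.

The other S-polynomials (S(f_2,g_4), S(f_3,g_4), S(f_1,g_5), S(f_2,g_5), S(f_3,g_5), S(g_4,g_5), S(f_1,g_6), S(f_2,g_6), S(f_3,g_6), S(g_4,g_6), S(g_5,g_6), S(f_1,g_7), S(f_2,g_7), S(f_3,g_7), S(g_4,g_7), S(g_5,g_7), S(g_6,g_7)) all reduce to 0 modulo the current basis, so we have a Gröbner basis.
Inter-reduce: drop elements whose leading term is divisible by another's, tail-reduce, and make monic.
Reduced Gröbner basis: {x_1 + 23/9x_3 + 5/9, x_2 + 67/99x_3 - 32/99, x_3^2 + 31/92x_3 - 61/92}.

Buchberger on the second generating set:
h_1 = -48x_1x_2 + x_1 + 68x_2 - x_3 + 25, LT = x_1x_2.
h_2 = 40x_1^2 + 10x_1 - 180, LT = x_1^2.
h_3 = -8x_1x_2 + x_1 + 4x_2 - 3x_3 + 7, LT = x_1x_2.

S(h_1,h_2): lcm = x_1^2x_2. S = -1/48x_1^2 - 5/3x_1x_2 + 1/48x_1x_3 - 25/48x_1 + 9/2x_2.
  reduce S modulo (h_1, h_2, h_3):
  remainder 1/48x_1x_3 - 317/576x_1 + 77/36x_2 + 5/144x_3 - 277/288 ≠ 0; add k_4 = 1/48x_1x_3 - 317/576x_1 + 77/36x_2 + 5/144x_3 - 277/288 to the basis.

S(h_1,h_3): lcm = x_1x_2. S = 5/48x_1 - 11/12x_2 - 17/48x_3 + 17/48.
  reduce S modulo (h_1, h_2, h_3, k_4):
  remainder 5/48x_1 - 11/12x_2 - 17/48x_3 + 17/48 ≠ 0; add k_5 = 5/48x_1 - 11/12x_2 - 17/48x_3 + 17/48 to the basis.

S(h_2,h_3): lcm = x_1^2x_2. S = 1/8x_1^2 + 3/4x_1x_2 - 3/8x_1x_3 + 7/8x_1 - 9/2x_2.
  reduce S modulo (h_1, h_2, h_3, k_4, k_5):
  remainder -891/20x_2 - 603/20x_3 + 72/5 ≠ 0; add k_6 = -891/20x_2 - 603/20x_3 + 72/5 to the basis.

S(h_1,k_4): lcm = x_1x_2x_3. S = 317/12x_1x_2 - 1/48x_1x_3 - 308/3x_2^2 - 37/12x_2x_3 + 277/6x_2 + 1/48x_3^2 - 25/48x_3.
  reduce S modulo (h_1, h_2, h_3, k_4, k_5, k_6):
  remainder -1920937/42768x_3^2 - 2589089/171072x_3 + 5094659/171072 ≠ 0; add k_7 = -1920937/42768x_3^2 - 2589089/171072x_3 + 5094659/171072 to the basis.

The other S-polynomials (S(h_2,k_4), S(h_3,k_4), S(h_1,k_5), S(h_2,k_5), S(h_3,k_5), S(k_4,k_5), S(h_1,k_6), S(h_2,k_6), S(h_3,k_6), S(k_4,k_6), S(k_5,k_6), S(h_1,k_7), S(h_2,k_7), S(h_3,k_7), S(k_4,k_7), S(k_5,k_7), S(k_6,k_7)) all reduce to 0 modulo the current basis, so we have a Gröbner basis.
Inter-reduce: drop elements whose leading term is divisible by another's, tail-reduce, and make monic.
Reduced Gröbner basis: {x_1 + 23/9x_3 + 5/9, x_2 + 67/99x_3 - 32/99, x_3^2 + 31/92x_3 - 61/92}.

The two bases agree; hence the ideals are identical.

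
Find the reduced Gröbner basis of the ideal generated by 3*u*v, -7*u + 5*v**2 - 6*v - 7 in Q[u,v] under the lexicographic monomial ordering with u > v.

This is the nonlinear analogue of row-reducing a linear system.

f_1 = 3*u*v, LT = u*v.
f_2 = -7*u + 5*v**2 - 6*v - 7, LT = u.

S(f_1,f_2): lcm = u*v. S = 5/7*v**3 - 6/7*v**2 - v.
  reduce S modulo (f_1, f_2):
  remainder 5/7*v**3 - 6/7*v**2 - v ≠ 0; add g_3 = 5/7*v**3 - 6/7*v**2 - v to the basis.

The other S-polynomials (S(f_1,g_3), S(f_2,g_3)) all reduce to 0 modulo the current basis, so we have a Gröbner basis.
Inter-reduce: drop elements whose leading term is divisible by another's, tail-reduce, and make monic.

G = {u - 5/7*v**2 + 6/7*v + 1, v**3 - 6/5*v**2 - 7/5*v}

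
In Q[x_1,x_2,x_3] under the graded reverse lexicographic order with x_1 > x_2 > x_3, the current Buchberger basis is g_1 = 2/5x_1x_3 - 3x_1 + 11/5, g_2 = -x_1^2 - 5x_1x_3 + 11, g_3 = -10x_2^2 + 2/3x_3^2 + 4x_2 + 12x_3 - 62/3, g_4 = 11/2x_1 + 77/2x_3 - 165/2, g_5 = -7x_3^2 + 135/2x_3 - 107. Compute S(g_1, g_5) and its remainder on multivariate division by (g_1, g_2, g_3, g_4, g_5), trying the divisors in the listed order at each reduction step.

lcm(LM(g_1), LM(g_5)) = x_1x_3^2.
S = (lcm/LT(g_1))·g_1 − (lcm/LT(g_5))·g_5 = 15/7x_1x_3 - 107/7x_1 + 11/2x_3.
Reduce S modulo (g_1, g_2, g_3, g_4, g_5) in that order:
  leading term x_1x_3: subtract (75/14)·g_1 from 15/7x_1x_3 - 107/7x_1 + 11/2x_3 → 11/14x_1 + 11/2x_3 - 165/14
  leading term x_1: subtract (1/7)·g_4 from 11/14x_1 + 11/2x_3 - 165/14 → 0
The remainder is 0, so this S-polynomial contributes no new basis element.

S(g_1, g_5) = 15/7x_1x_3 - 107/7x_1 + 11/2x_3; remainder on division = 0.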